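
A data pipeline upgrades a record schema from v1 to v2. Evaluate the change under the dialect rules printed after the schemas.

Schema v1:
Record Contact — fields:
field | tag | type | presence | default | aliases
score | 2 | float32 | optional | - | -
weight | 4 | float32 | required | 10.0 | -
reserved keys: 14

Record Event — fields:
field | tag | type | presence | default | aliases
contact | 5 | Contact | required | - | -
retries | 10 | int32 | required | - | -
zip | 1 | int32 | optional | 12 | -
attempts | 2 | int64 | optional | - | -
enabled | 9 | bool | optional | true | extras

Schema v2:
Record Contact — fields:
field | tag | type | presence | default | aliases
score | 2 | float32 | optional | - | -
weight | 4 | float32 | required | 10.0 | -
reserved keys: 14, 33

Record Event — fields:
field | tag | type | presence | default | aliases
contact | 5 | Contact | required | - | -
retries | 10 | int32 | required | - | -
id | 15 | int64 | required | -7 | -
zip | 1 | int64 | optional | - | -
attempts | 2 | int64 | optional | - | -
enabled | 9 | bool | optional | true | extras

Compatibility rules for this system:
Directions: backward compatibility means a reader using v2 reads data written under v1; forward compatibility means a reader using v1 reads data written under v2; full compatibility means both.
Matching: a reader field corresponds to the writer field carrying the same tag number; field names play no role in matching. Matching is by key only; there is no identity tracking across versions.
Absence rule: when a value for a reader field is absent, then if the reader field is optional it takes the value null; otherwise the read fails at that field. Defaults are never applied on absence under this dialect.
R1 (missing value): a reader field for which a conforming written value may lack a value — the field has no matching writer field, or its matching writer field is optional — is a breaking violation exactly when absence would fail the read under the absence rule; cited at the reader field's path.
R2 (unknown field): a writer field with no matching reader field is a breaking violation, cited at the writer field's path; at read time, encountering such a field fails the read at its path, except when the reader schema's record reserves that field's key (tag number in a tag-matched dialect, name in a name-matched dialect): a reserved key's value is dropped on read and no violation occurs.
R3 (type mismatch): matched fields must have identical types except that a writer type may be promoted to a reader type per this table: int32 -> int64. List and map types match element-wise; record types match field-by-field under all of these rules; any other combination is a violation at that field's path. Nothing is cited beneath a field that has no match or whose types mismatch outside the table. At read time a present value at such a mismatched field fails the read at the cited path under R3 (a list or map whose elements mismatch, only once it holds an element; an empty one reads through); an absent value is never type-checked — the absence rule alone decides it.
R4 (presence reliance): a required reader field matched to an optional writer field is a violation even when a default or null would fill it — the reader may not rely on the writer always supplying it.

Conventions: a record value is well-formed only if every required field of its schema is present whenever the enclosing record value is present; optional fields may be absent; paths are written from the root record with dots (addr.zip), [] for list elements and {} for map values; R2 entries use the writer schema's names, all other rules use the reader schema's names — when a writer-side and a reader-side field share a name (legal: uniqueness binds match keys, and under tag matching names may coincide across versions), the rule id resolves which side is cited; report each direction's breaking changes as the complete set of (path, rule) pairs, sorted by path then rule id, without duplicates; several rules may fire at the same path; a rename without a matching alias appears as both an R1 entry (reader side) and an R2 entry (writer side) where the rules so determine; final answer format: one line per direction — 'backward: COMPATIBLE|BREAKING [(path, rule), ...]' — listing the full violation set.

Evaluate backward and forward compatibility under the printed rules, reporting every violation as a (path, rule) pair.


the writer's type comes first in each Event pair
backward on Event — v2 reading data written by v1:
  Contact -> Contact, writer required: contact aligns to contact
  int32 -> int32, writer required: retries aligns to retries
  id: no writer match
  int32 -> int64, writer optional: zip aligns to zip
  int64 -> int64, writer optional: attempts aligns to attempts
  bool -> bool, writer optional: enabled aligns to enabled
  float32 -> float32, writer optional: contact.score aligns to contact.score
  float32 -> float32, writer required: contact.weight aligns to contact.weight
  R1 fires at id
  => backward: BREAKING (1)
forward on Event — v1 reading data written by v2:
  Contact -> Contact, writer required: contact aligns to contact
  int32 -> int32, writer required: retries aligns to retries
  int64 -> int32, writer optional: zip aligns to zip
  int64 -> int64, writer optional: attempts aligns to attempts
  bool -> bool, writer optional: enabled aligns to enabled
  writer id: unknown to reader
  float32 -> float32, writer optional: contact.score aligns to contact.score
  float32 -> float32, writer required: contact.weight aligns to contact.weight
  R2 fires at id
  R3 fires at zip
  => forward: BREAKING (2)

backward: BREAKING [(id, R1)]; forward: BREAKING [(id, R2), (zip, R3)]


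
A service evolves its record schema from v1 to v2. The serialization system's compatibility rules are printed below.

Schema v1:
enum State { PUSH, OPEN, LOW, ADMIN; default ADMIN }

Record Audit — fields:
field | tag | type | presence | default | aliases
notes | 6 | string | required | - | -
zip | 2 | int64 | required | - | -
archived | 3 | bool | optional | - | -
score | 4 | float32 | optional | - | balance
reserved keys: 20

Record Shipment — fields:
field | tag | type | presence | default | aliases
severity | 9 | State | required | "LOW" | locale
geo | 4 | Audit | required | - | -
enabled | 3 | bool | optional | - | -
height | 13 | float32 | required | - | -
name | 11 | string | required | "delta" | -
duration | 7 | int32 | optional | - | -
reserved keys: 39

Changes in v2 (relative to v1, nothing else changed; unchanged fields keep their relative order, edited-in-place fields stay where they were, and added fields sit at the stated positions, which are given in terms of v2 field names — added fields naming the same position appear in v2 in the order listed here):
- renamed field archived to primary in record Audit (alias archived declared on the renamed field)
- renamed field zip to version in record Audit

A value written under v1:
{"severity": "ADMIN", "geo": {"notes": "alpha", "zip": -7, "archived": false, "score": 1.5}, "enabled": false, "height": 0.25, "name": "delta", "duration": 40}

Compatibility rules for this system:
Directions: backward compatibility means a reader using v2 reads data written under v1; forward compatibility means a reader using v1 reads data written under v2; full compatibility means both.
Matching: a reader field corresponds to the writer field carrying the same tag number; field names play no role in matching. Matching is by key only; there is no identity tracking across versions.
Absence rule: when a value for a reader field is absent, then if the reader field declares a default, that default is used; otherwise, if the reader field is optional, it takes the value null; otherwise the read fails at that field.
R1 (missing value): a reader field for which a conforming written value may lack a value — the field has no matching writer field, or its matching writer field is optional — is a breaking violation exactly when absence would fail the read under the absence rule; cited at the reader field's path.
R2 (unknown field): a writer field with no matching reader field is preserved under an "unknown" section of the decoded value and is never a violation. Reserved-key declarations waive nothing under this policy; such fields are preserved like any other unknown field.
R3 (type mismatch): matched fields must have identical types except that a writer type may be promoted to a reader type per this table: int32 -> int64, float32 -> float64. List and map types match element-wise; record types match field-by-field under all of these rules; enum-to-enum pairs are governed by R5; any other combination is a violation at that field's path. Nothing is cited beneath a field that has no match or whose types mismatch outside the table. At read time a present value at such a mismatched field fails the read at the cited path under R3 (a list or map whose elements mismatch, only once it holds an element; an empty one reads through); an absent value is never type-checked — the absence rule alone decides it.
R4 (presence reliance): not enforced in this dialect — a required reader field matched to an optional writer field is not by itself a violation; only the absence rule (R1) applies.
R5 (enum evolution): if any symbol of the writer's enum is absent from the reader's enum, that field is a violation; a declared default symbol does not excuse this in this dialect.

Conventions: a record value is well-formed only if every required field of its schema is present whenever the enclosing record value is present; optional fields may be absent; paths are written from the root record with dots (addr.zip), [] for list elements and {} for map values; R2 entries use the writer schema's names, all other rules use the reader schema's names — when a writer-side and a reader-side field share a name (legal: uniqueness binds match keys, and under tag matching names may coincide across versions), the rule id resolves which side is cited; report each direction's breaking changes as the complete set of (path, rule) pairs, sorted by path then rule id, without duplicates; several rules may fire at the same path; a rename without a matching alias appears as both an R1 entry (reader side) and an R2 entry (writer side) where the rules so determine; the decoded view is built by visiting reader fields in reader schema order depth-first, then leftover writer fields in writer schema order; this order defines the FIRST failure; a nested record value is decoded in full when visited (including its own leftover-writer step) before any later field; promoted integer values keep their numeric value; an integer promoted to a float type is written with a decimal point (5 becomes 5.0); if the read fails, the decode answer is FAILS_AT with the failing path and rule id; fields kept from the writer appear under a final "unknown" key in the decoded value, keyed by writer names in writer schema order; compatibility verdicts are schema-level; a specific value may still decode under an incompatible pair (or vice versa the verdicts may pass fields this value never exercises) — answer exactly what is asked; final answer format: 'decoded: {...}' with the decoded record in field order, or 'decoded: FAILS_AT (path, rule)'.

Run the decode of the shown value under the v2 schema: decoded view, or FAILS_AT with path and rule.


each type pair in Shipment: writer, then reader
migrating the Shipment value to v2:
  severity := "ADMIN"
  geo.notes := "alpha"
  geo.version := -7 (from writer zip)
  geo.primary := false (from writer archived)
  geo.score := 1.5
  enabled := false
  height := 0.25
  name := "delta"
  duration := 40
  => decoded: {"severity": "ADMIN", "geo": {"notes": "alpha", "version": -7, "primary": false, "score": 1.5}, "enabled": false, "height": 0.25, "name": "delta", "duration": 40}

decoded: {"severity": "ADMIN", "geo": {"notes": "alpha", "version": -7, "primary": false, "score": 1.5}, "enabled": false, "height": 0.25, "name": "delta", "duration": 40}


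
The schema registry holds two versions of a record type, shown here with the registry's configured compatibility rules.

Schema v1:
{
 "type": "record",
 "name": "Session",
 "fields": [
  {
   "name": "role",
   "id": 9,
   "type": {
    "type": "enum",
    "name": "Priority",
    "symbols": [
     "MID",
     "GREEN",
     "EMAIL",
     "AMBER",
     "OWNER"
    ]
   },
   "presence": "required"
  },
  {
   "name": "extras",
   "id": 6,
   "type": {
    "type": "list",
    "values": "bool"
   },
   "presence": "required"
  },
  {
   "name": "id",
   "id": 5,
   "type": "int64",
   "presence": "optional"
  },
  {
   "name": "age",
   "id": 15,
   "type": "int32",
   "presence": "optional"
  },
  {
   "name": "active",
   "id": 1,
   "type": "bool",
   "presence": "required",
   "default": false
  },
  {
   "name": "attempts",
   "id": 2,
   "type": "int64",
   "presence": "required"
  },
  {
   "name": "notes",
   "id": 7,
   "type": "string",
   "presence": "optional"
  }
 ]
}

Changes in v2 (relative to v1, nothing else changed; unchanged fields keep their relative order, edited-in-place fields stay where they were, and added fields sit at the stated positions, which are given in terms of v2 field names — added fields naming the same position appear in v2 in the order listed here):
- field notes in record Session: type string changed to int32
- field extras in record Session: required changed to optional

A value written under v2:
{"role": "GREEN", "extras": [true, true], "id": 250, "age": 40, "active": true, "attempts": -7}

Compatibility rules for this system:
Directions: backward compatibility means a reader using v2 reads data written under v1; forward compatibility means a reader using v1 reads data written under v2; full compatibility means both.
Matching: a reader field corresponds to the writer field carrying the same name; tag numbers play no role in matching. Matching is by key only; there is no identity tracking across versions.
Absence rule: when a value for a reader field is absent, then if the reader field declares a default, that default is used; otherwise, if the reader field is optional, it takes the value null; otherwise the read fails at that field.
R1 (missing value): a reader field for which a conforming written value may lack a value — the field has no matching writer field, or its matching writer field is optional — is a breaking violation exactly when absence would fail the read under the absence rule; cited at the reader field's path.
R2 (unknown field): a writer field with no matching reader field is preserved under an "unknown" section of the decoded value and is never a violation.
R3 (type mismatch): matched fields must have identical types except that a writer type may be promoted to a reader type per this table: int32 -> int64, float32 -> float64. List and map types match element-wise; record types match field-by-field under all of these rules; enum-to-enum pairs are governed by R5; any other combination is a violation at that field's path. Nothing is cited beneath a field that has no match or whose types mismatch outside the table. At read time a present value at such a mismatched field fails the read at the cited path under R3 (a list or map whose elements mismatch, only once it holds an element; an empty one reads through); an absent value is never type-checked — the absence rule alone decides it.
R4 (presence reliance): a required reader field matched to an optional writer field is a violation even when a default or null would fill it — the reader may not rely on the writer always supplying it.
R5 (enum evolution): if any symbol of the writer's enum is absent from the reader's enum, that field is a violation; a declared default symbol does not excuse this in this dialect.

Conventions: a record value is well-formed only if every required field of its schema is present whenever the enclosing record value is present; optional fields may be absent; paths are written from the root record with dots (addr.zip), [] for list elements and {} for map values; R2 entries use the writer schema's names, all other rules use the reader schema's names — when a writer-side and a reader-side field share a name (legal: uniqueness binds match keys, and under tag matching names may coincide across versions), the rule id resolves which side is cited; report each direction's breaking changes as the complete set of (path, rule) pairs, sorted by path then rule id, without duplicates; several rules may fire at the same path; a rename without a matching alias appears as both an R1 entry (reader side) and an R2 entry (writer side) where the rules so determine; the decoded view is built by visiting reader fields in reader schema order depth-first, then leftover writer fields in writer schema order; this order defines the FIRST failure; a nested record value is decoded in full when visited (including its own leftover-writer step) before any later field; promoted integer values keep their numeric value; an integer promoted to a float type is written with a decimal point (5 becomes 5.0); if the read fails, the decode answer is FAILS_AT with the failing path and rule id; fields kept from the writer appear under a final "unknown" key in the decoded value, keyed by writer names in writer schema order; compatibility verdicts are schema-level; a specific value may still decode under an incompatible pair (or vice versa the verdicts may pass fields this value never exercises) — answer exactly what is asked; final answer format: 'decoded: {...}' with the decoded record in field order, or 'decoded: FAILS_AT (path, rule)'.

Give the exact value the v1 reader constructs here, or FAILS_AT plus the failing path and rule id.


each type pair in Session: writer, then reader
decoding the Session value with the v1 reader:
  role := "GREEN"
  extras := [true, true]
  id := 250
  age := 40
  active := true
  attempts := -7
  notes := null (missing; optional => null)
  => decoded: {"role": "GREEN", "extras": [true, true], "id": 250, "age": 40, "active": true, "attempts": -7, "notes": null}
the other Session changes do not affect what is asked:
  field notes in record Session: type string changed to int32 -> a verdict-level change on Session — the shown value reads the same
  field extras in record Session: required changed to optional -> a verdict-level change on Session — the shown value reads the same

decoded: {"role": "GREEN", "extras": [true, true], "id": 250, "age": 40, "active": true, "attempts": -7, "notes": null}


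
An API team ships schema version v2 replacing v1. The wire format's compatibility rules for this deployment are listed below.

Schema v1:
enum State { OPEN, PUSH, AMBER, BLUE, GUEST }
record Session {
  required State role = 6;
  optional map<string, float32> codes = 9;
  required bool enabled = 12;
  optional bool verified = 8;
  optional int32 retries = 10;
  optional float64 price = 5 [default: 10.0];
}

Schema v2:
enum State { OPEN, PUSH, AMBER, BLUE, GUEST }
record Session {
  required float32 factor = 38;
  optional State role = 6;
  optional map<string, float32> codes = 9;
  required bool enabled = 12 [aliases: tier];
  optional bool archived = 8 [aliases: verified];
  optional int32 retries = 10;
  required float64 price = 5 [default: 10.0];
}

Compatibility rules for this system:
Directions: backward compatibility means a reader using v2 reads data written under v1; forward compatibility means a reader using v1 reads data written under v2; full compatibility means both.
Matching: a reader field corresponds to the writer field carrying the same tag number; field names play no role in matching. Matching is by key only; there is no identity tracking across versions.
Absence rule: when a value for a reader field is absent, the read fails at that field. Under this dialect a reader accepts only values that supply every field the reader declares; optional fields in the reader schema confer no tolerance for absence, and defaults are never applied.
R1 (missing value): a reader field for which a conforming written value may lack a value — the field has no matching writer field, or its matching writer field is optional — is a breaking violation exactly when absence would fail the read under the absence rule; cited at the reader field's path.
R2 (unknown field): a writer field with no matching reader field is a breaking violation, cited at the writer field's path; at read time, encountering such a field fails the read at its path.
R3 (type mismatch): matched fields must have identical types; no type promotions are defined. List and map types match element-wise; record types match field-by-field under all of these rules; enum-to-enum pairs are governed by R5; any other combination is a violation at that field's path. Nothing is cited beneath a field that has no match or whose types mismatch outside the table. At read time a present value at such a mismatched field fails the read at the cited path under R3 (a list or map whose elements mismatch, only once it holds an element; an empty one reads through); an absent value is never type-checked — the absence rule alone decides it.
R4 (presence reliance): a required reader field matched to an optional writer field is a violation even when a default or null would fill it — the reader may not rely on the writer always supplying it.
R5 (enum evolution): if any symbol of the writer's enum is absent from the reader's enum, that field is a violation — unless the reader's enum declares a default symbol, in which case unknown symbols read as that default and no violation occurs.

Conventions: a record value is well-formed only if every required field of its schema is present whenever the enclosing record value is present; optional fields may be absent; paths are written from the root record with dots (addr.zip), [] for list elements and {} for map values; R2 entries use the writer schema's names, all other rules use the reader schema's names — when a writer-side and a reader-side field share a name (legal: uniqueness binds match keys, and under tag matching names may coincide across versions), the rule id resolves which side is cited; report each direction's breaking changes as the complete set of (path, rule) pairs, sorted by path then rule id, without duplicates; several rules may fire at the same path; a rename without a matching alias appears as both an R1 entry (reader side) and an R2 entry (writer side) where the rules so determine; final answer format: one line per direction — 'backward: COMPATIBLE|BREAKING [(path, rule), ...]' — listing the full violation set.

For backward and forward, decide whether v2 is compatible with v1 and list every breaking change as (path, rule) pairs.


backward: BREAKING [(archived, R1), (codes, R1), (factor, R1), (price, R1), (price, R4), (retries, R1)]; forward: BREAKING [(codes, R1), (factor, R2), (retries, R1), (role, R1), (role, R4), (verified, R1)]

arrows below run writer -> reader for Session
backward pass over Session, reader schema v2, writer schema v1:
  factor: no writer-side match
  role: paired with writer role (State -> State; writer required)
  codes: paired with writer codes (map<string, float32> -> map<string, float32>; writer optional)
  enabled: paired with writer enabled (bool -> bool; writer required)
  archived: paired with writer verified (bool -> bool; writer optional)
  retries: paired with writer retries (int32 -> int32; writer optional)
  price: paired with writer price (float64 -> float64; writer optional)
  breaking: (archived, R1)
  breaking: (codes, R1)
  breaking: (factor, R1)
  breaking: (price, R1)
  breaking: (price, R4)
  breaking: (retries, R1)
  backward on Session therefore BREAKING (6)
forward pass over Session, reader schema v1, writer schema v2:
  role: paired with writer role (State -> State; writer optional)
  codes: paired with writer codes (map<string, float32> -> map<string, float32>; writer optional)
  enabled: paired with writer enabled (bool -> bool; writer required)
  verified: paired with writer archived (bool -> bool; writer optional)
  retries: paired with writer retries (int32 -> int32; writer optional)
  price: paired with writer price (float64 -> float64; writer required)
  writer field factor has no reader counterpart
  breaking: (codes, R1)
  breaking: (factor, R2)
  breaking: (retries, R1)
  breaking: (role, R1)
  breaking: (role, R4)
  breaking: (verified, R1)
  forward on Session therefore BREAKING (6)


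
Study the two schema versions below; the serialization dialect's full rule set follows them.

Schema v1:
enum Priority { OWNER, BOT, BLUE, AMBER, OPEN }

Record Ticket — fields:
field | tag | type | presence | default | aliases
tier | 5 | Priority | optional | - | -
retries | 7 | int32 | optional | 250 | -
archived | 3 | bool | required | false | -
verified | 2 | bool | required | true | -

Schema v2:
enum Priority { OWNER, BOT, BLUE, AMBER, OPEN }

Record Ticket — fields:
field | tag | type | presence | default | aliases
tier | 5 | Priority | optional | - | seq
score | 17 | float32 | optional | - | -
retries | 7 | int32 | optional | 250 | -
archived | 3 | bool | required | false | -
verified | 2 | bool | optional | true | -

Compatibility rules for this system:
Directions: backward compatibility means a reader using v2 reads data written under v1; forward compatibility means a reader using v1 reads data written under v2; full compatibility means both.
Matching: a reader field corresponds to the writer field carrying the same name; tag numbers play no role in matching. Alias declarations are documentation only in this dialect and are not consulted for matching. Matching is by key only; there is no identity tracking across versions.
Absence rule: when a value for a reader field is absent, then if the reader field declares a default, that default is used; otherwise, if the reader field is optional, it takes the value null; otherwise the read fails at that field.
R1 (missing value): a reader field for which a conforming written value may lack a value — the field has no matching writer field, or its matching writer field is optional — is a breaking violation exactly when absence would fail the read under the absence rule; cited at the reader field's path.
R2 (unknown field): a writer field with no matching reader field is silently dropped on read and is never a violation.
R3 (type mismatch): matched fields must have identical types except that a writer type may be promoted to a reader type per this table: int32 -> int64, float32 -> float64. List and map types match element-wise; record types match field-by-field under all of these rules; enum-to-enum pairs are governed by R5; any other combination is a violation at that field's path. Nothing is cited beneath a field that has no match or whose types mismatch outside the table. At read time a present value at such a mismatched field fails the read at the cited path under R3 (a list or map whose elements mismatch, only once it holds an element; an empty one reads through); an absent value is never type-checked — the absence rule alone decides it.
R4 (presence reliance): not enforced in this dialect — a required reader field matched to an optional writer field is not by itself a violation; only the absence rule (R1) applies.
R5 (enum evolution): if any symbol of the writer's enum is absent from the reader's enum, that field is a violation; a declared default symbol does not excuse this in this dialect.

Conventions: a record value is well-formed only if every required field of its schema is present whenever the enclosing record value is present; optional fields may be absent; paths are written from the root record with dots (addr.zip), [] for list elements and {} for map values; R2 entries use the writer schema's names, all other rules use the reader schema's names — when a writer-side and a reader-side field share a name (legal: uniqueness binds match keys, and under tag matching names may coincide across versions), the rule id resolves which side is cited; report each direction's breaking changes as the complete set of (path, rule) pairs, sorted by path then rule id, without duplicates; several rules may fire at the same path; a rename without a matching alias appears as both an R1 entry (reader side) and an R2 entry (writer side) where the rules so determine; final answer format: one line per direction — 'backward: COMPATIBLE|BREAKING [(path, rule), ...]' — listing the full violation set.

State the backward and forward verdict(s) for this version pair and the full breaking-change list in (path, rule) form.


arrows below run writer -> reader for Ticket
backward analysis of Ticket with v2 as reader and v1 as writer:
  Priority -> Priority, writer optional: tier aligns to tier
  score: no writer match
  int32 -> int32, writer optional: retries aligns to retries
  bool -> bool, writer required: archived aligns to archived
  bool -> bool, writer required: verified aligns to verified
  => backward verdict for Ticket: COMPATIBLE, no violations
forward analysis of Ticket with v1 as reader and v2 as writer:
  Priority -> Priority, writer optional: tier aligns to tier
  int32 -> int32, writer optional: retries aligns to retries
  bool -> bool, writer required: archived aligns to archived
  bool -> bool, writer optional: verified aligns to verified
  score (writer side), unknown to reader
  => forward verdict for Ticket: COMPATIBLE, no violations

backward: COMPATIBLE []; forward: COMPATIBLE []


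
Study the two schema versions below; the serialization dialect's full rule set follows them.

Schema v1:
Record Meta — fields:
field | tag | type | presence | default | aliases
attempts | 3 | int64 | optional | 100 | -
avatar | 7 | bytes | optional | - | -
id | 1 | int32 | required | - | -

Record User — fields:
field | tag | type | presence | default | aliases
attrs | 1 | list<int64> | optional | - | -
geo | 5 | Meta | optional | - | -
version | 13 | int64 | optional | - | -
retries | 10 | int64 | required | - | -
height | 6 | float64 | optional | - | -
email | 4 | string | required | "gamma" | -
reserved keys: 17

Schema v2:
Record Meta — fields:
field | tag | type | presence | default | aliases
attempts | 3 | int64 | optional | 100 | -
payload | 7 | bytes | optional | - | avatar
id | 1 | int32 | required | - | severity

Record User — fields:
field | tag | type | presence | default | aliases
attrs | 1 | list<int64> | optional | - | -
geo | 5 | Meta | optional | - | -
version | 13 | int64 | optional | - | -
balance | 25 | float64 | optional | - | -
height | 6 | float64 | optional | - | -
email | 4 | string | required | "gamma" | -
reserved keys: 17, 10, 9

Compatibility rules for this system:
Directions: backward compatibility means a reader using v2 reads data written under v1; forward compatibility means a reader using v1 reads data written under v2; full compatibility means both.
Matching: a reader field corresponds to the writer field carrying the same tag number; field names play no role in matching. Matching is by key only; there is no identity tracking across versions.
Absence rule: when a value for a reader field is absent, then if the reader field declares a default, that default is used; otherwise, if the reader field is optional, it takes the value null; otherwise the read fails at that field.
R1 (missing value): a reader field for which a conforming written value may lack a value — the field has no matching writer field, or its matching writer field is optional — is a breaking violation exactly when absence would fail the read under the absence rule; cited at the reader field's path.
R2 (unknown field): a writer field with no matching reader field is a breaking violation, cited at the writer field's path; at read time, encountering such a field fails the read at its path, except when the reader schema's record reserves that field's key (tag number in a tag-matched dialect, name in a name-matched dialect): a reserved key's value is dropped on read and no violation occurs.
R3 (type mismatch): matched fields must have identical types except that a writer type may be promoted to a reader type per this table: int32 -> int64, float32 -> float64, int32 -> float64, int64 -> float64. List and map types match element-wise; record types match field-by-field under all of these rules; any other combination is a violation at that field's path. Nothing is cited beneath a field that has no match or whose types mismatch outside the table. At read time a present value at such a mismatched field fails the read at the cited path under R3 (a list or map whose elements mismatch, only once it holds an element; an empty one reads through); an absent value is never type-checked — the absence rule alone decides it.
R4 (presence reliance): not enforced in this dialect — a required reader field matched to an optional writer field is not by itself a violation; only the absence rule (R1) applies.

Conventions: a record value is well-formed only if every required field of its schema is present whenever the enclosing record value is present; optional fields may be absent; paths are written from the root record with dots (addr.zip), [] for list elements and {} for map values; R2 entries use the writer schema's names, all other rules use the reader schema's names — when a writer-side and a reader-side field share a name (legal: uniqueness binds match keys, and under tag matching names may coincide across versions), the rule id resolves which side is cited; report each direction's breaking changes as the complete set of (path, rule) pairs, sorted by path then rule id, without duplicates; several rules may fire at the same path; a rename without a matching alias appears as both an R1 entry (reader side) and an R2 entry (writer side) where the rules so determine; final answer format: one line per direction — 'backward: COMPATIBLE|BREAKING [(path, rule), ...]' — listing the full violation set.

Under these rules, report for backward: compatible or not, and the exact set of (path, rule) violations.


backward: COMPATIBLE []

the writer's type comes first in each User pair
backward analysis of User with v2 as reader and v1 as writer:
  attrs <- attrs (list<int64> -> list<int64>, writer optional)
  geo <- geo (Meta -> Meta, writer optional)
  version <- version (int64 -> int64, writer optional)
  balance: no writer-side match
  height <- height (float64 -> float64, writer optional)
  email <- email (string -> string, writer required)
  leftover writer field: retries
  geo.attempts <- geo.attempts (int64 -> int64, writer optional)
  geo.payload <- geo.avatar (bytes -> bytes, writer optional)
  geo.id <- geo.id (int32 -> int32, writer required)
  => backward: COMPATIBLE
ruling out the remaining User differences:
  removed field retries from record User (its key 10 joins the reserved list) -> matters only for User's forward compatibility — outside the asked direction
  renamed field avatar to payload in record Meta (alias avatar declared on the renamed field) -> triggers nothing under User's printed rules — same verdict
  added field balance to record User: optional float64, tag 25 (in v2 it sits immediately before height) -> matters only for User's forward compatibility — outside the asked direction


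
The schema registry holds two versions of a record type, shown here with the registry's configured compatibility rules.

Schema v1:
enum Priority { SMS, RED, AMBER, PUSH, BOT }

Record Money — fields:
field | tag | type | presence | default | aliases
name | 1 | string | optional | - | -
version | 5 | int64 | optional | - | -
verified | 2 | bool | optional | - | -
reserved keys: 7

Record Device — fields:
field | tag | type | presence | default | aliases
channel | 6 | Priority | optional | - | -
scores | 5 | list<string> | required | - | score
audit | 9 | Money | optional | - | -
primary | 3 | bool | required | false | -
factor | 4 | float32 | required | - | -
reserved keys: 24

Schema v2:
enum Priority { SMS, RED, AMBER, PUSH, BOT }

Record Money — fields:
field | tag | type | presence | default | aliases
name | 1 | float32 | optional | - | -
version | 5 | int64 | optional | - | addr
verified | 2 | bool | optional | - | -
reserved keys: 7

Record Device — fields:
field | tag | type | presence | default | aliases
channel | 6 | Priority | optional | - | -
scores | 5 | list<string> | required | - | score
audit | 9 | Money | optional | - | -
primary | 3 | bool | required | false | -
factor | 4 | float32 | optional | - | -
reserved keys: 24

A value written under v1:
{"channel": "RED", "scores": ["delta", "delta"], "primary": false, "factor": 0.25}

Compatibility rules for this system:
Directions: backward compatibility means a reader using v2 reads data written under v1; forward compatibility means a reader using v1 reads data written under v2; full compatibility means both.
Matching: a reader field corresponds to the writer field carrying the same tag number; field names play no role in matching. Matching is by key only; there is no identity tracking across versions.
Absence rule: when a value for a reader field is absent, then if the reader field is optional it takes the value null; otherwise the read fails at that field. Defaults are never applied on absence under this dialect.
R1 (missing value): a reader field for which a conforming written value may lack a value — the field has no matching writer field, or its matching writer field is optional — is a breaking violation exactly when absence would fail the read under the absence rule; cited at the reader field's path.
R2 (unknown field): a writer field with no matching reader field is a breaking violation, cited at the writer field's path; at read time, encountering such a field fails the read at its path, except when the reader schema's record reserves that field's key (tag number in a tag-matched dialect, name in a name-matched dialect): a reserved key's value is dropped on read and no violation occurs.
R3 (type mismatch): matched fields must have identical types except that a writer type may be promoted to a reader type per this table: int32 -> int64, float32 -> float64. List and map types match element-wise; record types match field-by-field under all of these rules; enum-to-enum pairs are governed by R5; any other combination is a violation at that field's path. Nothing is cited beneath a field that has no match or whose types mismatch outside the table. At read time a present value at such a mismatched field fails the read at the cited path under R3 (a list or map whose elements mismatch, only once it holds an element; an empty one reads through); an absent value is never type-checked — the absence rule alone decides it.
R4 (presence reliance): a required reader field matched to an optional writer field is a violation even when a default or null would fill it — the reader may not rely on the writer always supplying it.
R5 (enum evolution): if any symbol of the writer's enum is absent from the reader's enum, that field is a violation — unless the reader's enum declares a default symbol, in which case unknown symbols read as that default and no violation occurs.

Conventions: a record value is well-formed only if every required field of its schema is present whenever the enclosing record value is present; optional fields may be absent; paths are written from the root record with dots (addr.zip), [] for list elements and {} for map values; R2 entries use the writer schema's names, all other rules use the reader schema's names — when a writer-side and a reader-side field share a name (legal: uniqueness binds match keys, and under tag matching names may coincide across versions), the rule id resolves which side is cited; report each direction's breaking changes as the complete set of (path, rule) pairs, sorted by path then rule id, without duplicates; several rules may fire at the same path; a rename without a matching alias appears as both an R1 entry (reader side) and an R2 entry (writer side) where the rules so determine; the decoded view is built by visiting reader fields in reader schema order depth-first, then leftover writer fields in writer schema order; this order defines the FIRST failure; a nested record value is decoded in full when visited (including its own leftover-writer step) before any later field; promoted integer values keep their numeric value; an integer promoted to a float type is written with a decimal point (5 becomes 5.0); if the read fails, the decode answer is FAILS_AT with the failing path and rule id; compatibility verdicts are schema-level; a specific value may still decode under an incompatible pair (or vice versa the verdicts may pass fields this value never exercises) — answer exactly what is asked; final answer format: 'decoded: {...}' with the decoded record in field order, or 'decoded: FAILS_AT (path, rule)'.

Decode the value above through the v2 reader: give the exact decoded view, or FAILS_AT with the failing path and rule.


each type pair in Device: writer, then reader
decode (reader v2):
  channel := "RED"
  scores := ["delta", "delta"]
  audit := null (not supplied -> null)
  primary := false
  factor := 0.25
  => decoded: {"channel": "RED", "scores": ["delta", "delta"], "audit": null, "primary": false, "factor": 0.25}
the other Device changes do not affect what is asked:
  field name in record Money: type string changed to float32 -> matters for Device compatibility verdicts, not for this value's decode
  field factor in record Device: required changed to optional -> matters for Device compatibility verdicts, not for this value's decode

decoded: {"channel": "RED", "scores": ["delta", "delta"], "audit": null, "primary": false, "factor": 0.25}
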